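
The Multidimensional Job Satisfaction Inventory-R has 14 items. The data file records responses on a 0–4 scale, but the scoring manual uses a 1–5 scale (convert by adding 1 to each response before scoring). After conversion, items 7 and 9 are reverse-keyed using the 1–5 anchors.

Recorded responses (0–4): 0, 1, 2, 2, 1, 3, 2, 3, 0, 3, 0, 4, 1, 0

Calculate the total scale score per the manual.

40

Convert to 1–5: 1, 2, 3, 3, 2, 4, 3, 4, 1, 4, 1, 5, 2, 1
Reverse-coded (reverse-coded value = 6 − response):
  item 7: 6 − 3 = 3
  item 9: 6 − 1 = 5
Scored: 1, 2, 3, 3, 2, 4, 3, 4, 5, 4, 1, 5, 2, 1
Total = 40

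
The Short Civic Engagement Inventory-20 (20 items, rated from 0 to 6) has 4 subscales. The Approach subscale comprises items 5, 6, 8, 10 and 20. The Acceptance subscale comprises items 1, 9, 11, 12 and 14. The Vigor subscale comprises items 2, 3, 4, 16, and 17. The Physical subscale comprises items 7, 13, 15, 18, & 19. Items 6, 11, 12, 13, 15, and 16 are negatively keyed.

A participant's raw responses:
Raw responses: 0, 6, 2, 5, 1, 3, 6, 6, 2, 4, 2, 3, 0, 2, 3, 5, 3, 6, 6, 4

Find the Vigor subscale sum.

17

Vigor items: 2, 3, 4, 16, 17.
Of these, item 16 is negatively keyed; reversed = (0+6) − raw = 6 − raw.
  item 2: 6
  item 3: 2
  item 4: 5
  item 16: 6 − 5 = 1
  item 17: 3
Sum = 6 + 2 + 5 + 1 + 3 = 17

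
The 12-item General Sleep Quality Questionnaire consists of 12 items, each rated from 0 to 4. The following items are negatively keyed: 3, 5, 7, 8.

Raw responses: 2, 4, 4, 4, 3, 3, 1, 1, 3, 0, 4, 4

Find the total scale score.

Raw sum = 33. Negatively keyed items: 3, 5, 7, 8; their raw sum = 9.
Each reversal replaces raw with 4 − raw, changing the total by 4 − 2·raw per item.
Total = 33 + 4·4 − 2·9 = 33 + 16 − 18 = 31

31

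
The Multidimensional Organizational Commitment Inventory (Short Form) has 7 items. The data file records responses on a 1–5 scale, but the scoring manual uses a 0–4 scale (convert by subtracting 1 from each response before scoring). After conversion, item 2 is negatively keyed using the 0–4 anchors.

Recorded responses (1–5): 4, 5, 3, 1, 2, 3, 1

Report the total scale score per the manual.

8

Convert to 0–4: 3, 4, 2, 0, 1, 2, 0
Reverse-coded (reversed = (0+4) − raw = 4 − raw):
  item 2: 4 − 4 = 0
Scored: 3, 0, 2, 0, 1, 2, 0
Total = 8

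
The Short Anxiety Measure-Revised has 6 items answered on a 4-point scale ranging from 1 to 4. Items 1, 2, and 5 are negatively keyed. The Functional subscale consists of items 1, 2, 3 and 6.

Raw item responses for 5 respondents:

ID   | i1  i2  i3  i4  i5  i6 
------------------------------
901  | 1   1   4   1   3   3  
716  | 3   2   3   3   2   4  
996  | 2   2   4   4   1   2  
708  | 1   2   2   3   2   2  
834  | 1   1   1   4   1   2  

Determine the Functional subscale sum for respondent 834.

11

Respondent 834 raw: 1, 1, 1, 4, 1, 2.
Functional items: 1, 2, 3, 6.
Reverse-coded (reverse-coded value = 5 − response):
  item 1: 5 − 1 = 4
  item 2: 5 − 1 = 4
  item 3: 1
  item 6: 2
Sum = 4 + 4 + 1 + 2 = 11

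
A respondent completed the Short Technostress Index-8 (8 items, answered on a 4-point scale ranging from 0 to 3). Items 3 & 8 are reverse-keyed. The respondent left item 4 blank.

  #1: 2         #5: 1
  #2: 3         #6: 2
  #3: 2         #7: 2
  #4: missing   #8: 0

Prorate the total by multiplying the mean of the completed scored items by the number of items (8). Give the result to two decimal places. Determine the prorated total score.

Reverse-coded (reversed = (0+3) − raw = 3 − raw):
  item 3: 3 − 2 = 1
  item 8: 3 − 0 = 3
Completed scored items (7 of 8): 2, 3, 1, 1, 2, 2, 3; sum = 14.
Person mean = 14 / 7 ≈ 2.0000
Prorated total = (14 / 7) × 8 = 16.00 (to 2 dp)

16.00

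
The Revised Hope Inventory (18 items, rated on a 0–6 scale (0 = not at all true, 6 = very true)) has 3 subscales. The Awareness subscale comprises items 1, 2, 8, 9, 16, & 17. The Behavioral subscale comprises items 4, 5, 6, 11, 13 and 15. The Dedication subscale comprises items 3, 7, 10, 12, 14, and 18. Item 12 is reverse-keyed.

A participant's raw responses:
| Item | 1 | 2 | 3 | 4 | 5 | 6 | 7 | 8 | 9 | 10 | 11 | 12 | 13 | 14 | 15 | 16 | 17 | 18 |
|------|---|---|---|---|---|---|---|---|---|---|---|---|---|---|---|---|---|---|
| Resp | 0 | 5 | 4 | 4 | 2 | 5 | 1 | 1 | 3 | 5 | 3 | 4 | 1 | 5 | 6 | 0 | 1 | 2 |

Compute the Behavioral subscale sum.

21

Behavioral items: 4, 5, 6, 11, 13, 15.
  item 4: 4
  item 5: 2
  item 6: 5
  item 11: 3
  item 13: 1
  item 15: 6
Sum = 4 + 2 + 5 + 3 + 1 + 6 = 21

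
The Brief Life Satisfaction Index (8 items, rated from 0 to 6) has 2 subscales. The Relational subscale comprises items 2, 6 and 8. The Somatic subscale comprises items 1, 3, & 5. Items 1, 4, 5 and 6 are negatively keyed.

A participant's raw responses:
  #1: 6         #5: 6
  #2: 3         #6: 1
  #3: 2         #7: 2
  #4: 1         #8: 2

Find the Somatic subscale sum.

Somatic items: 1, 3, 5.
Of these, items 1 and 5 are negatively keyed; on a 0–6 scale, reversed = 6 − raw.
  item 1: 6 − 6 = 0
  item 3: 2
  item 5: 6 − 6 = 0
Sum = 0 + 2 + 0 = 2

2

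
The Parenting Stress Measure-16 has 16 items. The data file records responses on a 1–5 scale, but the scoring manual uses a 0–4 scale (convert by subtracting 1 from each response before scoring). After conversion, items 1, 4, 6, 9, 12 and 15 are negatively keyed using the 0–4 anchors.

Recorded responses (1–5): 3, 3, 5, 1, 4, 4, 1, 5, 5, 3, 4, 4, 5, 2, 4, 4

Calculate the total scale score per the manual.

Convert to 0–4: 2, 2, 4, 0, 3, 3, 0, 4, 4, 2, 3, 3, 4, 1, 3, 3
Reverse-coded (on a 0–4 scale, reversed = 4 − raw):
  item 1: 4 − 2 = 2
  item 4: 4 − 0 = 4
  item 6: 4 − 3 = 1
  item 9: 4 − 4 = 0
  item 12: 4 − 3 = 1
  item 15: 4 − 3 = 1
Scored: 2, 2, 4, 4, 3, 1, 0, 4, 0, 2, 3, 1, 4, 1, 1, 3
Total = 35

35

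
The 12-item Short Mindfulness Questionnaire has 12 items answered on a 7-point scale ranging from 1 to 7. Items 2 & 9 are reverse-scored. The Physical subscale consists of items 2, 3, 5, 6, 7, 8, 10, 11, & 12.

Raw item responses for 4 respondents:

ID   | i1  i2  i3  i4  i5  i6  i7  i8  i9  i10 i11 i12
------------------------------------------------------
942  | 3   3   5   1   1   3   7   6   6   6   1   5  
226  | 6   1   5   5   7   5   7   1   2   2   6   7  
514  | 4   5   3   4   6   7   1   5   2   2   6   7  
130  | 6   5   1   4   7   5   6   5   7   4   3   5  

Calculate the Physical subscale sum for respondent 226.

Respondent 226 raw: 6, 1, 5, 5, 7, 5, 7, 1, 2, 2, 6, 7.
Physical items: 2, 3, 5, 6, 7, 8, 10, 11, 12.
Reverse-coded (reverse-coded value = 8 − response):
  item 2: 8 − 1 = 7
  item 3: 5
  item 5: 7
  item 6: 5
  item 7: 7
  item 8: 1
  item 10: 2
  item 11: 6
  item 12: 7
Sum = 7 + 5 + 7 + 5 + 7 + 1 + 2 + 6 + 7 = 47

47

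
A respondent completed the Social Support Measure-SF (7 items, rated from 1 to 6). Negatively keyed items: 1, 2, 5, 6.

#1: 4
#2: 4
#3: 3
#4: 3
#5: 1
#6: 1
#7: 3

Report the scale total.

27

Negatively keyed items use 7 − raw:
  item 1: 7 − 4 = 3
  item 2: 7 − 4 = 3
  item 5: 7 − 1 = 6
  item 6: 7 − 1 = 6
Scored responses: 3, 3, 3, 3, 6, 6, 3
Total = 3 + 3 + 3 + 3 + 6 + 6 + 3 = 27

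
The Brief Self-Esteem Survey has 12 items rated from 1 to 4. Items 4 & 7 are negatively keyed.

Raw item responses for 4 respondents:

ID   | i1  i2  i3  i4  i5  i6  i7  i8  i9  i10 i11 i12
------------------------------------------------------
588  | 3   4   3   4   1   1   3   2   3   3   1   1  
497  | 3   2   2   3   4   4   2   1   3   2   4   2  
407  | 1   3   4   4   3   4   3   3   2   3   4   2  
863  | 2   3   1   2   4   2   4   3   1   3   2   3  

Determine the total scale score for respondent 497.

32

Respondent 497 raw: 3, 2, 2, 3, 4, 4, 2, 1, 3, 2, 4, 2.
Reverse-coded (reverse-coded value = 5 − response):
  item 1: 3
  item 2: 2
  item 3: 2
  item 4: 5 − 3 = 2
  item 5: 4
  item 6: 4
  item 7: 5 − 2 = 3
  item 8: 1
  item 9: 3
  item 10: 2
  item 11: 4
  item 12: 2
Sum = 3 + 2 + 2 + 2 + 4 + 4 + 3 + 1 + 3 + 2 + 4 + 2 = 32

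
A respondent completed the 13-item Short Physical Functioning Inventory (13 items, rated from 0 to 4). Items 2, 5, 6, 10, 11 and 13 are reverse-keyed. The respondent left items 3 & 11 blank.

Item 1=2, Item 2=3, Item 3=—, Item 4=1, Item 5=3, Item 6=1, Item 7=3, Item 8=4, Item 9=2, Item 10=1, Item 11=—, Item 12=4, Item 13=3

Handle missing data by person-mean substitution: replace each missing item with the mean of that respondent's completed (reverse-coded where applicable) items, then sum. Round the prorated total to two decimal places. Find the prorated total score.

Reverse-coded (on a 0–4 scale, reversed = 4 − raw):
  item 2: 4 − 3 = 1
  item 5: 4 − 3 = 1
  item 6: 4 − 1 = 3
  item 10: 4 − 1 = 3
  item 13: 4 − 3 = 1
Completed scored items (11 of 13): 2, 1, 1, 1, 3, 3, 4, 2, 3, 4, 1; sum = 25.
Person mean = 25 / 11 ≈ 2.2727
Prorated total = (25 / 11) × 13 = 29.55 (to 2 dp)

29.55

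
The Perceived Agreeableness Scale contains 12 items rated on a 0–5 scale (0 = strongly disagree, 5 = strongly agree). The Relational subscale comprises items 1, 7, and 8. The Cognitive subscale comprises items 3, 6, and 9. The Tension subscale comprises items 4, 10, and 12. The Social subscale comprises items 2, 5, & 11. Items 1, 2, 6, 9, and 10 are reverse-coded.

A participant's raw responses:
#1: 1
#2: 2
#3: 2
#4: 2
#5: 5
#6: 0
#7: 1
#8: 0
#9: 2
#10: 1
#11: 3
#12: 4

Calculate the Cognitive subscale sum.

10

Cognitive items: 3, 6, 9.
Of these, items 6 and 9 are reverse-coded; reverse-coded value = 5 − response.
  item 3: 2
  item 6: 5 − 0 = 5
  item 9: 5 − 2 = 3
Sum = 2 + 5 + 3 = 10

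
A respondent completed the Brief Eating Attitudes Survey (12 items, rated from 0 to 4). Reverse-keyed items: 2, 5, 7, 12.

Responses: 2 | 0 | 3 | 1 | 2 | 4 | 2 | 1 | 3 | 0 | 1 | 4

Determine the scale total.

Raw sum = 23. Reverse-keyed items: 2, 5, 7, 12; their raw sum = 8.
Each reversal replaces raw with 4 − raw, changing the total by 4 − 2·raw per item.
Total = 23 + 4·4 − 2·8 = 23 + 16 − 16 = 23

23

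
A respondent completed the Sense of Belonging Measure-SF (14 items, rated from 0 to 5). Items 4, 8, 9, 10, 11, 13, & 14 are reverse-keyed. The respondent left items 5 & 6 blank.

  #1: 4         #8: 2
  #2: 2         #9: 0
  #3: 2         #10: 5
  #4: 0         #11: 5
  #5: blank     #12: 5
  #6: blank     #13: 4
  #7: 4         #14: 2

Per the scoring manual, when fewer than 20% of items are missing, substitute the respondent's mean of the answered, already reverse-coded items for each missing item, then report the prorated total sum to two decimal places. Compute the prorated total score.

39.67

Reverse-coded (reverse-coded value = 5 − response):
  item 4: 5 − 0 = 5
  item 8: 5 − 2 = 3
  item 9: 5 − 0 = 5
  item 10: 5 − 5 = 0
  item 11: 5 − 5 = 0
  item 13: 5 − 4 = 1
  item 14: 5 − 2 = 3
Completed scored items (12 of 14): 4, 2, 2, 5, 4, 3, 5, 0, 0, 5, 1, 3; sum = 34.
Person mean = 34 / 12 ≈ 2.8333
Prorated total = (34 / 12) × 14 = 39.67 (to 2 dp)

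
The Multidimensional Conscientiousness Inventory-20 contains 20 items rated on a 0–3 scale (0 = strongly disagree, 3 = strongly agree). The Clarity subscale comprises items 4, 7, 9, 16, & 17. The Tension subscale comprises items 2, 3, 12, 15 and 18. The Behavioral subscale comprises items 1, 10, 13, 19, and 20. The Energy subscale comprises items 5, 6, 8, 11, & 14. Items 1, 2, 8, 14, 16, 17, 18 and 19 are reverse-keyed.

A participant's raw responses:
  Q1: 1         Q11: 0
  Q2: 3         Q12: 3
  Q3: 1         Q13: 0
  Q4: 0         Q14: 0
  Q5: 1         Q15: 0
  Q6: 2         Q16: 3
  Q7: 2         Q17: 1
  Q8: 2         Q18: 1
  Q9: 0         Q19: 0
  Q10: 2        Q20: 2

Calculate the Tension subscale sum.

Tension items: 2, 3, 12, 15, 18.
Of these, items 2 & 18 are reverse-keyed; reverse-coded value = 3 − response.
  item 2: 3 − 3 = 0
  item 3: 1
  item 12: 3
  item 15: 0
  item 18: 3 − 1 = 2
Sum = 0 + 1 + 3 + 0 + 2 = 6

6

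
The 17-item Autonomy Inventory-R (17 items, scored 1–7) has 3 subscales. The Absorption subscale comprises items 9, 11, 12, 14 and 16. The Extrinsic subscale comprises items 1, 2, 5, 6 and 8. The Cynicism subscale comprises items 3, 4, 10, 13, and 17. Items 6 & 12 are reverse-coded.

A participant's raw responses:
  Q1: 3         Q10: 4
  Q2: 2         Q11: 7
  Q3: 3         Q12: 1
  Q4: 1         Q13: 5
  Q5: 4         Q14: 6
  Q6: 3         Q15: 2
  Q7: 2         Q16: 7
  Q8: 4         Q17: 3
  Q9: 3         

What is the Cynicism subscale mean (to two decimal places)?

3.20

Cynicism items: 3, 4, 10, 13, 17.
  item 3: 3
  item 4: 1
  item 10: 4
  item 13: 5
  item 17: 3
Sum = 3 + 1 + 4 + 5 + 3 = 16
Mean = 16 / 5 = 3.20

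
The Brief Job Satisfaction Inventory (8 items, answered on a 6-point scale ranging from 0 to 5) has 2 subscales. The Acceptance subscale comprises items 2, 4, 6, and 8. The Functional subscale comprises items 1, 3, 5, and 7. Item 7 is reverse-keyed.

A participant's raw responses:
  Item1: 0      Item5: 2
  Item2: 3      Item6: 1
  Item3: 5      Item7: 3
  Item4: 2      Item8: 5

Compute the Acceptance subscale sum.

11

Acceptance items: 2, 4, 6, 8.
  item 2: 3
  item 4: 2
  item 6: 1
  item 8: 5
Sum = 3 + 2 + 1 + 5 = 11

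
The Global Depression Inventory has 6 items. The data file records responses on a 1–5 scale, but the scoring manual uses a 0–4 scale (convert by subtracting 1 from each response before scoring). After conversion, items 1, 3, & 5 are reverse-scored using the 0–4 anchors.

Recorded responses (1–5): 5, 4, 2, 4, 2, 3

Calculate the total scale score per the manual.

14

Convert to 0–4: 4, 3, 1, 3, 1, 2
Reverse-coded (on a 0–4 scale, reversed = 4 − raw):
  item 1: 4 − 4 = 0
  item 3: 4 − 1 = 3
  item 5: 4 − 1 = 3
Scored: 0, 3, 3, 3, 3, 2
Total = 14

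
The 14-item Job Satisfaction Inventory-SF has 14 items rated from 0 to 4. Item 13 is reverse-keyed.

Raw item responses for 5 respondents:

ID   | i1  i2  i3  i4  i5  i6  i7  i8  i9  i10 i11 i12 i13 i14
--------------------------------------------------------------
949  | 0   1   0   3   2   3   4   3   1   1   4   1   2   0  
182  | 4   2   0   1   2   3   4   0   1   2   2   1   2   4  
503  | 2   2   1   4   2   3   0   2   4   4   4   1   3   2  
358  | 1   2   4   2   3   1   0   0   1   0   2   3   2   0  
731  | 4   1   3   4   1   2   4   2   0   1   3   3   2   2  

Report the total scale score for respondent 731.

Respondent 731 raw: 4, 1, 3, 4, 1, 2, 4, 2, 0, 1, 3, 3, 2, 2.
Reverse-coded (reverse-coded value = 4 − response):
  item 1: 4
  item 2: 1
  item 3: 3
  item 4: 4
  item 5: 1
  item 6: 2
  item 7: 4
  item 8: 2
  item 9: 0
  item 10: 1
  item 11: 3
  item 12: 3
  item 13: 4 − 2 = 2
  item 14: 2
Sum = 4 + 1 + 3 + 4 + 1 + 2 + 4 + 2 + 0 + 1 + 3 + 3 + 2 + 2 = 32

32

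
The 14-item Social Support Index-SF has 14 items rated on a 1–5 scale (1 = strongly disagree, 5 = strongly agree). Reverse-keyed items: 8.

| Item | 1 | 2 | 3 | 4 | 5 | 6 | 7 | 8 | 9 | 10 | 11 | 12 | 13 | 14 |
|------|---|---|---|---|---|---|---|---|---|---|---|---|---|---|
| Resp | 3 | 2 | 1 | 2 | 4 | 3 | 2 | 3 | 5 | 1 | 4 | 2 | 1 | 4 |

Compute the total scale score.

37

Reversing item 8 with 6 − raw:
Total = 3 + 2 + 1 + 2 + 4 + 3 + 2 + (6−3) + 5 + 1 + 4 + 2 + 1 + 4
      = 3 + 2 + 1 + 2 + 4 + 3 + 2 + 3 + 5 + 1 + 4 + 2 + 1 + 4 = 37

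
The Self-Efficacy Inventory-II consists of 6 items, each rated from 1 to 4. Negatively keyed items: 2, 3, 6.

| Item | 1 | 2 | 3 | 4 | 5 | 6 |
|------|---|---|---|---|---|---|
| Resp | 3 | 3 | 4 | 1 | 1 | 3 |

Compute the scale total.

Raw sum = 15. Negatively keyed items: 2, 3, 6; their raw sum = 10.
Each reversal replaces raw with 5 − raw, changing the total by 5 − 2·raw per item.
Total = 15 + 3·5 − 2·10 = 15 + 15 − 20 = 10

10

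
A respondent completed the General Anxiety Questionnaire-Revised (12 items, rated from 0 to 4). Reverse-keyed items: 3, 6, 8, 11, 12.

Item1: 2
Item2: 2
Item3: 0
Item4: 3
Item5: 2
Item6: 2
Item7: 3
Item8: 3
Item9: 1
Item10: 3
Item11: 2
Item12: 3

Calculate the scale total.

Reversing items 3, 6, 8, 11, & 12 with 4 − raw:
Total = 2 + 2 + (4−0) + 3 + 2 + (4−2) + 3 + (4−3) + 1 + 3 + (4−2) + (4−3)
      = 2 + 2 + 4 + 3 + 2 + 2 + 3 + 1 + 1 + 3 + 2 + 1 = 26

26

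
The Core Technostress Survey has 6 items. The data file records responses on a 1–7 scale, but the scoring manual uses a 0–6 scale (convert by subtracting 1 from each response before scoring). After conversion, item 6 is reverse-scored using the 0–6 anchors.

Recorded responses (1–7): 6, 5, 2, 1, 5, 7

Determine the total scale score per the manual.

Convert to 0–6: 5, 4, 1, 0, 4, 6
Reverse-coded (on a 0–6 scale, reversed = 6 − raw):
  item 6: 6 − 6 = 0
Scored: 5, 4, 1, 0, 4, 0
Total = 14

14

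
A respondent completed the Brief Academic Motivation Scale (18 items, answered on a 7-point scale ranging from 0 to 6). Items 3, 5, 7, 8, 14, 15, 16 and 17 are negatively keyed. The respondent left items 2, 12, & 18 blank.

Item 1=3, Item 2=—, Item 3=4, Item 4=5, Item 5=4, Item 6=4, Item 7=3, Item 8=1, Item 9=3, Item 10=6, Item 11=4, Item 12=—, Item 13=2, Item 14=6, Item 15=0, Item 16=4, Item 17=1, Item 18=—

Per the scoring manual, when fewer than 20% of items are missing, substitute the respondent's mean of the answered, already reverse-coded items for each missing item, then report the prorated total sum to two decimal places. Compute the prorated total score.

62.40

Reverse-coded (on a 0–6 scale, reversed = 6 − raw):
  item 3: 6 − 4 = 2
  item 5: 6 − 4 = 2
  item 7: 6 − 3 = 3
  item 8: 6 − 1 = 5
  item 14: 6 − 6 = 0
  item 15: 6 − 0 = 6
  item 16: 6 − 4 = 2
  item 17: 6 − 1 = 5
Completed scored items (15 of 18): 3, 2, 5, 2, 4, 3, 5, 3, 6, 4, 2, 0, 6, 2, 5; sum = 52.
Person mean = 52 / 15 ≈ 3.4667
Prorated total = (52 / 15) × 18 = 62.40 (to 2 dp)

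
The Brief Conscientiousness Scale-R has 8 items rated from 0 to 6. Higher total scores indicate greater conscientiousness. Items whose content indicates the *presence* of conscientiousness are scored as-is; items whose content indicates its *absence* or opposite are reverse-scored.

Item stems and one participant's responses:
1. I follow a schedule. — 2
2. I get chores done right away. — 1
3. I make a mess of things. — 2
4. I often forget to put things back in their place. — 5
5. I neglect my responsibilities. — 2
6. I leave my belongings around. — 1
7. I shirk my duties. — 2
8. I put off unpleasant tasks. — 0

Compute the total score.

27

Items 3, 4, 5, 6, 7, 8 describe the absence/opposite of conscientiousness → reverse-score.
reverse-coded value = 6 − response.
  item 1: 2
  item 2: 1
  item 3: 6 − 2 = 4
  item 4: 6 − 5 = 1
  item 5: 6 − 2 = 4
  item 6: 6 − 1 = 5
  item 7: 6 − 2 = 4
  item 8: 6 − 0 = 6
Total = 2 + 1 + 4 + 1 + 4 + 5 + 4 + 6 = 27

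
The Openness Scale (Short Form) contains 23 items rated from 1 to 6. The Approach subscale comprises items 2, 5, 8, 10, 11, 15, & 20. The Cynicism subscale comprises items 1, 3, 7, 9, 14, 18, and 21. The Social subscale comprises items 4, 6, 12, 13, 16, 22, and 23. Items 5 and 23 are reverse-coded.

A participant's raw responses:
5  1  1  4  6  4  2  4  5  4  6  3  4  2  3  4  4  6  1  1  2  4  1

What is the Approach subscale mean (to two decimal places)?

2.86

Approach items: 2, 5, 8, 10, 11, 15, 20.
Of these, item 5 is reverse-coded; reversed = (1+6) − raw = 7 − raw.
  item 2: 1
  item 5: 7 − 6 = 1
  item 8: 4
  item 10: 4
  item 11: 6
  item 15: 3
  item 20: 1
Sum = 1 + 1 + 4 + 4 + 6 + 3 + 1 = 20
Mean = 20 / 7 = 2.86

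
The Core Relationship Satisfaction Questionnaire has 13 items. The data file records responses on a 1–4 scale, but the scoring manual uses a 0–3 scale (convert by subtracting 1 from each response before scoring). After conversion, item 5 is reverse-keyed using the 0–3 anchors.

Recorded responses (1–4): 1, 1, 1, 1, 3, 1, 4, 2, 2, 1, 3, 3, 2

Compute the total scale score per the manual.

Convert to 0–3: 0, 0, 0, 0, 2, 0, 3, 1, 1, 0, 2, 2, 1
Reverse-coded (reverse-coded value = 3 − response):
  item 5: 3 − 2 = 1
Scored: 0, 0, 0, 0, 1, 0, 3, 1, 1, 0, 2, 2, 1
Total = 11

11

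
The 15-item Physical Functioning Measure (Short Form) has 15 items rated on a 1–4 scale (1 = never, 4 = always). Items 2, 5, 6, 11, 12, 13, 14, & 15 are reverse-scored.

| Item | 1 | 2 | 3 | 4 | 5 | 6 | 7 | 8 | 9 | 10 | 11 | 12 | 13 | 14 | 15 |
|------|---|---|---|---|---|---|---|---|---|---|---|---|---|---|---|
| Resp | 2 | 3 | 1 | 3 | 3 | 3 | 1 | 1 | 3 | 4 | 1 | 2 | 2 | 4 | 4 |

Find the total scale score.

33

Reverse-coded items (reverse-coded value = 5 − response):
  item 2: 5 − 3 = 2
  item 5: 5 − 3 = 2
  item 6: 5 − 3 = 2
  item 11: 5 − 1 = 4
  item 12: 5 − 2 = 3
  item 13: 5 − 2 = 3
  item 14: 5 − 4 = 1
  item 15: 5 − 4 = 1
Scored items: 2, 2, 1, 3, 2, 2, 1, 1, 3, 4, 4, 3, 3, 1, 1
Total = 2 + 2 + 1 + 3 + 2 + 2 + 1 + 1 + 3 + 4 + 4 + 3 + 3 + 1 + 1 = 33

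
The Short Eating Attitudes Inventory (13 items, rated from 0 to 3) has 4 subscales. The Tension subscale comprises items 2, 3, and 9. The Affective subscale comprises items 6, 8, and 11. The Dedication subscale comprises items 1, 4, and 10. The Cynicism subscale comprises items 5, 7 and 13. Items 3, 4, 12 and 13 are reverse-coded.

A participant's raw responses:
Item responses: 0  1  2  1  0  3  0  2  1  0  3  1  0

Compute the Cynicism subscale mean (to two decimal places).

1.00

Cynicism items: 5, 7, 13.
Of these, item 13 is reverse-coded; reversed = (0+3) − raw = 3 − raw.
  item 5: 0
  item 7: 0
  item 13: 3 − 0 = 3
Sum = 0 + 0 + 3 = 3
Mean = 3 / 3 = 1.00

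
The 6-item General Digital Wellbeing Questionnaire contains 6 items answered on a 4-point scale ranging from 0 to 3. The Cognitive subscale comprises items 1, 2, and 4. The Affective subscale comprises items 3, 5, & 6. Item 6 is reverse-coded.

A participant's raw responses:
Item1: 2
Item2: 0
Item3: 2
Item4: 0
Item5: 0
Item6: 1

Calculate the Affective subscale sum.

4

Affective items: 3, 5, 6.
Of these, item 6 is reverse-coded; on a 0–3 scale, reversed = 3 − raw.
  item 3: 2
  item 5: 0
  item 6: 3 − 1 = 2
Sum = 2 + 0 + 2 = 4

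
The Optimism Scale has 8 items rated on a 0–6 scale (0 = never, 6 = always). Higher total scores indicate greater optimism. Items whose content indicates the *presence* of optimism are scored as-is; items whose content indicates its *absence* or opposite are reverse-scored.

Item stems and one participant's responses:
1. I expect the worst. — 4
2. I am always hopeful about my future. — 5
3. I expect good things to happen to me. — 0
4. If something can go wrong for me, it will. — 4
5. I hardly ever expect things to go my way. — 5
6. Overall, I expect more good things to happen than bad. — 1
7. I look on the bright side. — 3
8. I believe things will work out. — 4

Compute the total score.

Items 1, 4, 5 describe the absence/opposite of optimism → reverse-score.
reverse-coded value = 6 − response.
  item 1: 6 − 4 = 2
  item 2: 5
  item 3: 0
  item 4: 6 − 4 = 2
  item 5: 6 − 5 = 1
  item 6: 1
  item 7: 3
  item 8: 4
Total = 2 + 5 + 0 + 2 + 1 + 1 + 3 + 4 = 18

18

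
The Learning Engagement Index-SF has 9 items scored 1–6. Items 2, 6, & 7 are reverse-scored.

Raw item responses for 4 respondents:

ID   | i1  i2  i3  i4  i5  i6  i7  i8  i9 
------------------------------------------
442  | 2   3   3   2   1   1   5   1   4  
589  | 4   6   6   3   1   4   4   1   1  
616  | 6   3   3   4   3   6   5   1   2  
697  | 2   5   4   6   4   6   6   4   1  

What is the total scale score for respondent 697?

Respondent 697 raw: 2, 5, 4, 6, 4, 6, 6, 4, 1.
Reverse-coded (on a 1–6 scale, reversed = 7 − raw):
  item 1: 2
  item 2: 7 − 5 = 2
  item 3: 4
  item 4: 6
  item 5: 4
  item 6: 7 − 6 = 1
  item 7: 7 − 6 = 1
  item 8: 4
  item 9: 1
Sum = 2 + 2 + 4 + 6 + 4 + 1 + 1 + 4 + 1 = 25

25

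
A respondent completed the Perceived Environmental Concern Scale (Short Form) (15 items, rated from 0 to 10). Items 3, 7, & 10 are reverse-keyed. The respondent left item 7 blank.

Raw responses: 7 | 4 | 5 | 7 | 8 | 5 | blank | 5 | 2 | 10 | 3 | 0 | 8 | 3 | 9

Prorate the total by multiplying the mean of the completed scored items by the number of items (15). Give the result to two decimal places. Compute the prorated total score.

70.71

Reverse-coded (reverse-coded value = 10 − response):
  item 3: 10 − 5 = 5
  item 10: 10 − 10 = 0
Completed scored items (14 of 15): 7, 4, 5, 7, 8, 5, 5, 2, 0, 3, 0, 8, 3, 9; sum = 66.
Person mean = 66 / 14 ≈ 4.7143
Prorated total = (66 / 14) × 15 = 70.71 (to 2 dp)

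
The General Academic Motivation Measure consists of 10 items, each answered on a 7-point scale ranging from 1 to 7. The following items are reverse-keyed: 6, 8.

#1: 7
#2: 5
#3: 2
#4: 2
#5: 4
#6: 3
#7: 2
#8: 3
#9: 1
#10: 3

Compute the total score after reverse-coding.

36

Reversing items 6 & 8 with 8 − raw:
Total = 7 + 5 + 2 + 2 + 4 + (8−3) + 2 + (8−3) + 1 + 3
      = 7 + 5 + 2 + 2 + 4 + 5 + 2 + 5 + 1 + 3 = 36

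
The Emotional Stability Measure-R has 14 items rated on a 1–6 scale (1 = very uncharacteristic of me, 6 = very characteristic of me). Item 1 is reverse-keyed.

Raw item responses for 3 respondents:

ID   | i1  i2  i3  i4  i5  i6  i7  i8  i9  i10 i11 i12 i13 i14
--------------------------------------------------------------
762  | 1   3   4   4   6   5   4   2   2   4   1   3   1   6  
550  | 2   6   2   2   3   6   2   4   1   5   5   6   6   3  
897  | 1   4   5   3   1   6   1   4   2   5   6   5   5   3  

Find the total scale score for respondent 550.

Respondent 550 raw: 2, 6, 2, 2, 3, 6, 2, 4, 1, 5, 5, 6, 6, 3.
Reverse-coded (on a 1–6 scale, reversed = 7 − raw):
  item 1: 7 − 2 = 5
  item 2: 6
  item 3: 2
  item 4: 2
  item 5: 3
  item 6: 6
  item 7: 2
  item 8: 4
  item 9: 1
  item 10: 5
  item 11: 5
  item 12: 6
  item 13: 6
  item 14: 3
Sum = 5 + 6 + 2 + 2 + 3 + 6 + 2 + 4 + 1 + 5 + 5 + 6 + 6 + 3 = 56

56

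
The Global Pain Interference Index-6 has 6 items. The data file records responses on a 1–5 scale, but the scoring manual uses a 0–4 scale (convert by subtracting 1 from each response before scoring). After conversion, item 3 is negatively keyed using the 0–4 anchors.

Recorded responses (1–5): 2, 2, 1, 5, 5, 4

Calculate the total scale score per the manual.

17

Convert to 0–4: 1, 1, 0, 4, 4, 3
Reverse-coded (reverse-coded value = 4 − response):
  item 3: 4 − 0 = 4
Scored: 1, 1, 4, 4, 4, 3
Total = 17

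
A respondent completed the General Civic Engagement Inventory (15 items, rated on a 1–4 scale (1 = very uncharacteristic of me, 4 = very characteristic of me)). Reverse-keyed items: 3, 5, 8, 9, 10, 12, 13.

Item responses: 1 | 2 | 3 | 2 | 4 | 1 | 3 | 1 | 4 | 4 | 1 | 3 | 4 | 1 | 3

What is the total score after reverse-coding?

Reversing items 3, 5, 8, 9, 10, 12, and 13 with 5 − raw:
Total = 1 + 2 + (5−3) + 2 + (5−4) + 1 + 3 + (5−1) + (5−4) + (5−4) + 1 + (5−3) + (5−4) + 1 + 3
      = 1 + 2 + 2 + 2 + 1 + 1 + 3 + 4 + 1 + 1 + 1 + 2 + 1 + 1 + 3 = 26

26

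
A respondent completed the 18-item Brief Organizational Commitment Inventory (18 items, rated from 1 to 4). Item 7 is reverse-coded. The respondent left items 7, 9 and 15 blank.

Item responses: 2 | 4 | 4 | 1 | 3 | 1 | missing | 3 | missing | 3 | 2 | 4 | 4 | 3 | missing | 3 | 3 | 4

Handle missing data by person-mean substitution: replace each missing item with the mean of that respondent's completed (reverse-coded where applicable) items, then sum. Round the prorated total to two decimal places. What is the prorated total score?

52.80

Reverse-coded (reverse-coded value = 5 − response):
Completed scored items (15 of 18): 2, 4, 4, 1, 3, 1, 3, 3, 2, 4, 4, 3, 3, 3, 4; sum = 44.
Person mean = 44 / 15 ≈ 2.9333
Prorated total = (44 / 15) × 18 = 52.80 (to 2 dp)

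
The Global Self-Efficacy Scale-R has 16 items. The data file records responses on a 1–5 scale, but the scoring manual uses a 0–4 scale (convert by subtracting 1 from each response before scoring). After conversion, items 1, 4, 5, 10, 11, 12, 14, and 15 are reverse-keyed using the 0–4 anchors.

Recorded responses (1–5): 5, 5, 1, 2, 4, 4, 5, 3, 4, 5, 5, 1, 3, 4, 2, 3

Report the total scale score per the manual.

32

Convert to 0–4: 4, 4, 0, 1, 3, 3, 4, 2, 3, 4, 4, 0, 2, 3, 1, 2
Reverse-coded (reversed = (0+4) − raw = 4 − raw):
  item 1: 4 − 4 = 0
  item 4: 4 − 1 = 3
  item 5: 4 − 3 = 1
  item 10: 4 − 4 = 0
  item 11: 4 − 4 = 0
  item 12: 4 − 0 = 4
  item 14: 4 − 3 = 1
  item 15: 4 − 1 = 3
Scored: 0, 4, 0, 3, 1, 3, 4, 2, 3, 0, 0, 4, 2, 1, 3, 2
Total = 32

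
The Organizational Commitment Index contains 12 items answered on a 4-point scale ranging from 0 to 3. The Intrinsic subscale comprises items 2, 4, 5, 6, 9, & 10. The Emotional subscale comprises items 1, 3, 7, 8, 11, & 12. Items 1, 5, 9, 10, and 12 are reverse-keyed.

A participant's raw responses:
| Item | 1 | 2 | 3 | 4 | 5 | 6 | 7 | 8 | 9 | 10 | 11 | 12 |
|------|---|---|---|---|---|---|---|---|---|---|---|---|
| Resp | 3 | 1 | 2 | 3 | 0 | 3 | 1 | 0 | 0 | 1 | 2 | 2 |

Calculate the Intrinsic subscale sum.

Intrinsic items: 2, 4, 5, 6, 9, 10.
Of these, items 5, 9, and 10 are reverse-keyed; reversed = (0+3) − raw = 3 − raw.
  item 2: 1
  item 4: 3
  item 5: 3 − 0 = 3
  item 6: 3
  item 9: 3 − 0 = 3
  item 10: 3 − 1 = 2
Sum = 1 + 3 + 3 + 3 + 3 + 2 = 15

15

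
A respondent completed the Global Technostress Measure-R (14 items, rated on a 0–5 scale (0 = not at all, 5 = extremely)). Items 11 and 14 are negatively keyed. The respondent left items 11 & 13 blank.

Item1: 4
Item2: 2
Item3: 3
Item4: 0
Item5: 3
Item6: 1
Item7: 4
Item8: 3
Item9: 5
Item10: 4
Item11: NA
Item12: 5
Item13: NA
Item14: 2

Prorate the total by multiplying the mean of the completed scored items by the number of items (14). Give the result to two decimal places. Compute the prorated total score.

Reverse-coded (on a 0–5 scale, reversed = 5 − raw):
  item 14: 5 − 2 = 3
Completed scored items (12 of 14): 4, 2, 3, 0, 3, 1, 4, 3, 5, 4, 5, 3; sum = 37.
Person mean = 37 / 12 ≈ 3.0833
Prorated total = (37 / 12) × 14 = 43.17 (to 2 dp)

43.17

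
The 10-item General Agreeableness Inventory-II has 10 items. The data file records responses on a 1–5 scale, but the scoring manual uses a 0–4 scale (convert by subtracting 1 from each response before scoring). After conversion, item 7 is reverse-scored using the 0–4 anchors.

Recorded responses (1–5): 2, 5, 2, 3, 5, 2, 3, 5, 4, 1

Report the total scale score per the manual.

22

Convert to 0–4: 1, 4, 1, 2, 4, 1, 2, 4, 3, 0
Reverse-coded (reversed = (0+4) − raw = 4 − raw):
  item 7: 4 − 2 = 2
Scored: 1, 4, 1, 2, 4, 1, 2, 4, 3, 0
Total = 22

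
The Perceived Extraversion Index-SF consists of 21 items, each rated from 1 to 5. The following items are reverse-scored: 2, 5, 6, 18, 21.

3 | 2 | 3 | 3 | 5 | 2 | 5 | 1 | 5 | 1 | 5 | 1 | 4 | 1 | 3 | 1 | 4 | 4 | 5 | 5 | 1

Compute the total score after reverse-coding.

Reversing items 2, 5, 6, 18 and 21 with 6 − raw:
Total = 3 + (6−2) + 3 + 3 + (6−5) + (6−2) + 5 + 1 + 5 + 1 + 5 + 1 + 4 + 1 + 3 + 1 + 4 + (6−4) + 5 + 5 + (6−1)
      = 3 + 4 + 3 + 3 + 1 + 4 + 5 + 1 + 5 + 1 + 5 + 1 + 4 + 1 + 3 + 1 + 4 + 2 + 5 + 5 + 5 = 66

66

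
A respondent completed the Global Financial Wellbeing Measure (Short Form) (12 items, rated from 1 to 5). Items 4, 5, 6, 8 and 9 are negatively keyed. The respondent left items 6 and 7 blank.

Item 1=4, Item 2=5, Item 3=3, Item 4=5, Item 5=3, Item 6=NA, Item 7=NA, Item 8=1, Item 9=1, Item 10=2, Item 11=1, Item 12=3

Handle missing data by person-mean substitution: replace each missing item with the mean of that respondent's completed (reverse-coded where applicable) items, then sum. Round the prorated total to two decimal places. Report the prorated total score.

38.40

Reverse-coded (on a 1–5 scale, reversed = 6 − raw):
  item 4: 6 − 5 = 1
  item 5: 6 − 3 = 3
  item 8: 6 − 1 = 5
  item 9: 6 − 1 = 5
Completed scored items (10 of 12): 4, 5, 3, 1, 3, 5, 5, 2, 1, 3; sum = 32.
Person mean = 32 / 10 ≈ 3.2000
Prorated total = (32 / 10) × 12 = 38.40 (to 2 dp)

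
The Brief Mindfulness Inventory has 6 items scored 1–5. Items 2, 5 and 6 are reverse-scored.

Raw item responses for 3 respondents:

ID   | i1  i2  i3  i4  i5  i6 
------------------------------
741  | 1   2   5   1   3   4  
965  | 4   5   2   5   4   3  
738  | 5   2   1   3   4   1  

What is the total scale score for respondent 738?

20

Respondent 738 raw: 5, 2, 1, 3, 4, 1.
Reverse-coded (reverse-coded value = 6 − response):
  item 1: 5
  item 2: 6 − 2 = 4
  item 3: 1
  item 4: 3
  item 5: 6 − 4 = 2
  item 6: 6 − 1 = 5
Sum = 5 + 4 + 1 + 3 + 2 + 5 = 20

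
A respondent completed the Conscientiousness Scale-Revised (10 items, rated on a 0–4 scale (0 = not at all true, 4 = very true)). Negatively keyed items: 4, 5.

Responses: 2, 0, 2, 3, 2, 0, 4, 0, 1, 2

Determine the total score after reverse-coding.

14

Raw sum = 16. Negatively keyed items: 4, 5; their raw sum = 5.
Each reversal replaces raw with 4 − raw, changing the total by 4 − 2·raw per item.
Total = 16 + 2·4 − 2·5 = 16 + 8 − 10 = 14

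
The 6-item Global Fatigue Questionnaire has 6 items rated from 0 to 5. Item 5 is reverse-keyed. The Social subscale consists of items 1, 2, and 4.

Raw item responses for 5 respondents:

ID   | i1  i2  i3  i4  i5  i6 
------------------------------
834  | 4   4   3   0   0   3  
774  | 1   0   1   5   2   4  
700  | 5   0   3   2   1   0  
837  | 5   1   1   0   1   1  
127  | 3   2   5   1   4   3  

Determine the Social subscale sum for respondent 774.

6

Respondent 774 raw: 1, 0, 1, 5, 2, 4.
Social items: 1, 2, 4.
Reverse-coded (reverse-coded value = 5 − response):
  item 1: 1
  item 2: 0
  item 4: 5
Sum = 1 + 0 + 5 = 6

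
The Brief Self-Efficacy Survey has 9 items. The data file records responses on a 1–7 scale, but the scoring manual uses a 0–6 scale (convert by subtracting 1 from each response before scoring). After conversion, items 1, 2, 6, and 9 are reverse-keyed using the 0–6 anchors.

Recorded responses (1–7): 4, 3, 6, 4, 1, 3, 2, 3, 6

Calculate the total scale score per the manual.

23

Convert to 0–6: 3, 2, 5, 3, 0, 2, 1, 2, 5
Reverse-coded (reverse-coded value = 6 − response):
  item 1: 6 − 3 = 3
  item 2: 6 − 2 = 4
  item 6: 6 − 2 = 4
  item 9: 6 − 5 = 1
Scored: 3, 4, 5, 3, 0, 4, 1, 2, 1
Total = 23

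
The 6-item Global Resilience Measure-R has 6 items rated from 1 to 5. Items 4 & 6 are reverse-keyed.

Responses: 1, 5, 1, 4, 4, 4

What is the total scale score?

15

Reverse-keyed items use 6 − raw:
  item 4: 6 − 4 = 2
  item 6: 6 − 4 = 2
Scored responses: 1, 5, 1, 2, 4, 2
Total = 1 + 5 + 1 + 2 + 4 + 2 = 15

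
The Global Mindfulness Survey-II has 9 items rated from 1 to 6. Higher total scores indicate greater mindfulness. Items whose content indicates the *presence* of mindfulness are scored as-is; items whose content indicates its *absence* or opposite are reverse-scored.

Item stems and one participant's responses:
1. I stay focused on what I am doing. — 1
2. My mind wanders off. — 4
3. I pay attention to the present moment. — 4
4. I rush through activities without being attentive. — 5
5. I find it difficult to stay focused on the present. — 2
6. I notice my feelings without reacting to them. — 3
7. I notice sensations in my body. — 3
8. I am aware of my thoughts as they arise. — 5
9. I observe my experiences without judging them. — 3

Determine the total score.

29

Items 2, 4, 5 describe the absence/opposite of mindfulness → reverse-score.
reversed = (1+6) − raw = 7 − raw.
  item 1: 1
  item 2: 7 − 4 = 3
  item 3: 4
  item 4: 7 − 5 = 2
  item 5: 7 − 2 = 5
  item 6: 3
  item 7: 3
  item 8: 5
  item 9: 3
Total = 1 + 3 + 4 + 2 + 5 + 3 + 3 + 5 + 3 = 29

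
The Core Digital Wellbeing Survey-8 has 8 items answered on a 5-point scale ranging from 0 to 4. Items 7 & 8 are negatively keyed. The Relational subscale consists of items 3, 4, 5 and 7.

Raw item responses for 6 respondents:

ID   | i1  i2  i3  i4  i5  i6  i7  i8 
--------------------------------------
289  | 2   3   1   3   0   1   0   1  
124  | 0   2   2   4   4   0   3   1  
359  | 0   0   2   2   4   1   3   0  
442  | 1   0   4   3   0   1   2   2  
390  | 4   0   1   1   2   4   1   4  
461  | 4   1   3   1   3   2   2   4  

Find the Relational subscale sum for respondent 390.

7

Respondent 390 raw: 4, 0, 1, 1, 2, 4, 1, 4.
Relational items: 3, 4, 5, 7.
Reverse-coded (reversed = (0+4) − raw = 4 − raw):
  item 3: 1
  item 4: 1
  item 5: 2
  item 7: 4 − 1 = 3
Sum = 1 + 1 + 2 + 3 = 7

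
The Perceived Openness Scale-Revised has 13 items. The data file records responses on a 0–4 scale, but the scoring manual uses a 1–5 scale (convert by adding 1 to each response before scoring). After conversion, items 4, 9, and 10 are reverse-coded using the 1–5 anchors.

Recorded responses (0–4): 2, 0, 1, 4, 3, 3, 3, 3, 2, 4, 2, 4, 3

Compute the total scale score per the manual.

Convert to 1–5: 3, 1, 2, 5, 4, 4, 4, 4, 3, 5, 3, 5, 4
Reverse-coded (reversed = (1+5) − raw = 6 − raw):
  item 4: 6 − 5 = 1
  item 9: 6 − 3 = 3
  item 10: 6 − 5 = 1
Scored: 3, 1, 2, 1, 4, 4, 4, 4, 3, 1, 3, 5, 4
Total = 39

39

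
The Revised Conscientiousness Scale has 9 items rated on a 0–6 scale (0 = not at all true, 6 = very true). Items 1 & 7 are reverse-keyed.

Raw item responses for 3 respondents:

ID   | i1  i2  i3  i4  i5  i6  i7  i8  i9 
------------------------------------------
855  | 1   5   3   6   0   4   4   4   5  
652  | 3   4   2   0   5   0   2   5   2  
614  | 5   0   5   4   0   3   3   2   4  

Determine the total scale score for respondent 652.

25

Respondent 652 raw: 3, 4, 2, 0, 5, 0, 2, 5, 2.
Reverse-coded (reverse-coded value = 6 − response):
  item 1: 6 − 3 = 3
  item 2: 4
  item 3: 2
  item 4: 0
  item 5: 5
  item 6: 0
  item 7: 6 − 2 = 4
  item 8: 5
  item 9: 2
Sum = 3 + 4 + 2 + 0 + 5 + 0 + 4 + 5 + 2 = 25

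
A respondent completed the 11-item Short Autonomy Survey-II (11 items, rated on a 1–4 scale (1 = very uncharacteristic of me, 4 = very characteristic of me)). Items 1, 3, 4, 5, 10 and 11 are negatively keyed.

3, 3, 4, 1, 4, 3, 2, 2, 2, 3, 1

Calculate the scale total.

Apply reverse scoring (reversed = (1+4) − raw = 5 − raw):
  item 1: 5 − 3 = 2
  item 3: 5 − 4 = 1
  item 4: 5 − 1 = 4
  item 5: 5 − 4 = 1
  item 10: 5 − 3 = 2
  item 11: 5 − 1 = 4
Scored responses: 2, 3, 1, 4, 1, 3, 2, 2, 2, 2, 4
Total = 2 + 3 + 1 + 4 + 1 + 3 + 2 + 2 + 2 + 2 + 4 = 26

26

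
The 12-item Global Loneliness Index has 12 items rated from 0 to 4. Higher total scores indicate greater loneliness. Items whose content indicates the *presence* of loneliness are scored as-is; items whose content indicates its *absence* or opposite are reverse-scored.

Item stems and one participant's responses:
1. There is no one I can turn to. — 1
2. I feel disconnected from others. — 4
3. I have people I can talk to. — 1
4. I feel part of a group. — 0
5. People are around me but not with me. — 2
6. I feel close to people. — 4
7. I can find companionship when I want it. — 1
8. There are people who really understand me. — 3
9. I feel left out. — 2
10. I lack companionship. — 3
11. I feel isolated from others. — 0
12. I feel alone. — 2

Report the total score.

Items 3, 4, 6, 7, 8 describe the absence/opposite of loneliness → reverse-score.
on a 0–4 scale, reversed = 4 − raw.
  item 1: 1
  item 2: 4
  item 3: 4 − 1 = 3
  item 4: 4 − 0 = 4
  item 5: 2
  item 6: 4 − 4 = 0
  item 7: 4 − 1 = 3
  item 8: 4 − 3 = 1
  item 9: 2
  item 10: 3
  item 11: 0
  item 12: 2
Total = 1 + 4 + 3 + 4 + 2 + 0 + 3 + 1 + 2 + 3 + 0 + 2 = 25

25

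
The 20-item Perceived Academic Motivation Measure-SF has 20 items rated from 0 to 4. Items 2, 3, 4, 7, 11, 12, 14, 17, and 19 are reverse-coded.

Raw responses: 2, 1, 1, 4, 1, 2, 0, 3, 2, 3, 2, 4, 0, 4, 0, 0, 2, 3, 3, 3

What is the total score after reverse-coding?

Raw sum = 40. Reverse-coded items: 2, 3, 4, 7, 11, 12, 14, 17, 19; their raw sum = 21.
Each reversal replaces raw with 4 − raw, changing the total by 4 − 2·raw per item.
Total = 40 + 9·4 − 2·21 = 40 + 36 − 42 = 34

34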